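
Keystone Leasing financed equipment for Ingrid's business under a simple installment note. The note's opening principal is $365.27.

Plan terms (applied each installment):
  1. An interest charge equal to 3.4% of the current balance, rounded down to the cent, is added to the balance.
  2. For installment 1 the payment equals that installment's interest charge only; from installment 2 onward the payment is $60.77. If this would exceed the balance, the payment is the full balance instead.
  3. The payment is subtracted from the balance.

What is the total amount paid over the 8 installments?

Installment 1: opening $365.27; interest $12.41 → $377.68; payment $12.41; balance $365.27
Installment 2: opening $365.27; interest $12.41 → $377.68; payment $60.77; balance $316.91
Installment 3: opening $316.91; interest $10.77 → $327.68; payment $60.77; balance $266.91
Installment 4: opening $266.91; interest $9.07 → $275.98; payment $60.77; balance $215.21
Installment 5: opening $215.21; interest $7.31 → $222.52; payment $60.77; balance $161.75
Installment 6: opening $161.75; interest $5.49 → $167.24; payment $60.77; balance $106.47
Installment 7: opening $106.47; interest $3.61 → $110.08; payment $60.77; balance $49.31
Installment 8: opening $49.31; interest $1.67 → $50.98; payment $50.98; balance $0.00
Total paid: $428.01

$428.01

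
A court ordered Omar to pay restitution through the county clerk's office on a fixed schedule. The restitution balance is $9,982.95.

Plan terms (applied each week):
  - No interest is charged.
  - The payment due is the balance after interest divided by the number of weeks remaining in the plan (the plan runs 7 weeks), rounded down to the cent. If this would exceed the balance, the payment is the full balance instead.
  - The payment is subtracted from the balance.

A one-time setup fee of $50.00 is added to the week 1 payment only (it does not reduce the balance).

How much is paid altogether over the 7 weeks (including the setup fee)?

# | Opening | Payment | Fee | End bal
1 | $9,982.95 | $1,426.13 | $50.00 | $8,556.82
2 | $8,556.82 | $1,426.13 | — | $7,130.69
3 | $7,130.69 | $1,426.13 | — | $5,704.56
4 | $5,704.56 | $1,426.14 | — | $4,278.42
5 | $4,278.42 | $1,426.14 | — | $2,852.28
6 | $2,852.28 | $1,426.14 | — | $1,426.14
7 | $1,426.14 | $1,426.14 | — | $0.00
Total paid: $10,032.95

$10,032.95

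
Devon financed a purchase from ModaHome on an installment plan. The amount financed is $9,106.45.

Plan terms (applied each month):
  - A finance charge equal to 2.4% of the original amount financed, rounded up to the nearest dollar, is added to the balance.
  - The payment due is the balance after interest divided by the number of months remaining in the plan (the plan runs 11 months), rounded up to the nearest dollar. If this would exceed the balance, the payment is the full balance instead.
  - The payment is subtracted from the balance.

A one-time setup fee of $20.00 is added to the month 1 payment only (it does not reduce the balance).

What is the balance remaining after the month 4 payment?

# | Opening | Interest | Payment | Fee | End bal
1 | $9,106.45 | $219.00 | $848.00 | $20.00 | $8,477.45
2 | $8,477.45 | $219.00 | $870.00 | — | $7,826.45
3 | $7,826.45 | $219.00 | $894.00 | — | $7,151.45
4 | $7,151.45 | $219.00 | $922.00 | — | $6,448.45

$6,448.45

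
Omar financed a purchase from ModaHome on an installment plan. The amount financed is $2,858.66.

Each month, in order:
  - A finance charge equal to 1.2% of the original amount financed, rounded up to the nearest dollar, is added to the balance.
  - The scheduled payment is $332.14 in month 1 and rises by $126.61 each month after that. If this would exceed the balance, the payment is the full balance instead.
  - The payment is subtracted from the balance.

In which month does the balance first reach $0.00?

# | Opening | Interest | Payment | End bal
1 | $2,858.66 | $35.00 | $332.14 | $2,561.52
2 | $2,561.52 | $35.00 | $458.75 | $2,137.77
3 | $2,137.77 | $35.00 | $585.36 | $1,587.41
4 | $1,587.41 | $35.00 | $711.97 | $910.44
5 | $910.44 | $35.00 | $838.58 | $106.86
6 | $106.86 | $35.00 | $141.86 | $0.00
Balance reaches $0.00 in month 6.

6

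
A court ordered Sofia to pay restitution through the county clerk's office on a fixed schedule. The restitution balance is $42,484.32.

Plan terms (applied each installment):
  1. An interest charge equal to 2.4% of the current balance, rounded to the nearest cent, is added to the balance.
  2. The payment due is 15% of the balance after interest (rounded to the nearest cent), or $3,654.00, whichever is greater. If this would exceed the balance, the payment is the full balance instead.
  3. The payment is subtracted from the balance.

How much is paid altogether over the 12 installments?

Installment 1: opening $42,484.32; interest $1,019.62 → $43,503.94; payment $6,525.59; balance $36,978.35
Installment 2: opening $36,978.35; interest $887.48 → $37,865.83; payment $5,679.87; balance $32,185.96
Installment 3: opening $32,185.96; interest $772.46 → $32,958.42; payment $4,943.76; balance $28,014.66
Installment 4: opening $28,014.66; interest $672.35 → $28,687.01; payment $4,303.05; balance $24,383.96
Installment 5: opening $24,383.96; interest $585.22 → $24,969.18; payment $3,745.38; balance $21,223.80
Installment 6: opening $21,223.80; interest $509.37 → $21,733.17; payment $3,654.00; balance $18,079.17
Installment 7: opening $18,079.17; interest $433.90 → $18,513.07; payment $3,654.00; balance $14,859.07
Installment 8: opening $14,859.07; interest $356.62 → $15,215.69; payment $3,654.00; balance $11,561.69
Installment 9: opening $11,561.69; interest $277.48 → $11,839.17; payment $3,654.00; balance $8,185.17
Installment 10: opening $8,185.17; interest $196.44 → $8,381.61; payment $3,654.00; balance $4,727.61
Installment 11: opening $4,727.61; interest $113.46 → $4,841.07; payment $3,654.00; balance $1,187.07
Installment 12: opening $1,187.07; interest $28.49 → $1,215.56; payment $1,215.56; balance $0.00
Total paid: $48,337.21

$48,337.21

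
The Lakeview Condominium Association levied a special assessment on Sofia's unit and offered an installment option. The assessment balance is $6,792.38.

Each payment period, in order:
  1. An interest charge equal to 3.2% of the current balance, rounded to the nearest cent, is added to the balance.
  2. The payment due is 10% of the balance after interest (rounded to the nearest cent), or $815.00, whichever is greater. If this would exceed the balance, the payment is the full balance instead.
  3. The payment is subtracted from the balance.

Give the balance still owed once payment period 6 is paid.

$2,907.12

# | Opening | Interest | Payment | End bal
1 | $6,792.38 | $217.36 | $815.00 | $6,194.74
2 | $6,194.74 | $198.23 | $815.00 | $5,577.97
3 | $5,577.97 | $178.50 | $815.00 | $4,941.47
4 | $4,941.47 | $158.13 | $815.00 | $4,284.60
5 | $4,284.60 | $137.11 | $815.00 | $3,606.71
6 | $3,606.71 | $115.41 | $815.00 | $2,907.12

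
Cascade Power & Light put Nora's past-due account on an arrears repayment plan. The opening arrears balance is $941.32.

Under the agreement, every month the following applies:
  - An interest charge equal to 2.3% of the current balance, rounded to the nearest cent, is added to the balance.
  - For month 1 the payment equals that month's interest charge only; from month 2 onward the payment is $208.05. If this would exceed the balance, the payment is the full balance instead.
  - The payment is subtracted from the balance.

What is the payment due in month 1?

$21.65

Month 1: $941.32 +$21.65 interest = $962.97; pay $21.65 → $941.32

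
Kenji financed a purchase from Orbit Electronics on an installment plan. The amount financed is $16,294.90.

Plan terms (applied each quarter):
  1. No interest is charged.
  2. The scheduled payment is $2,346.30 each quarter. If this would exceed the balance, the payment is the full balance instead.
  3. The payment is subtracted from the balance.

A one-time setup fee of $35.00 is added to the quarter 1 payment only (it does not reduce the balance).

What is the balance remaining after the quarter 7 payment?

# | Opening | Payment | Fee | End bal
1 | $16,294.90 | $2,346.30 | $35.00 | $13,948.60
2 | $13,948.60 | $2,346.30 | — | $11,602.30
3 | $11,602.30 | $2,346.30 | — | $9,256.00
4 | $9,256.00 | $2,346.30 | — | $6,909.70
5 | $6,909.70 | $2,346.30 | — | $4,563.40
6 | $4,563.40 | $2,346.30 | — | $2,217.10
7 | $2,217.10 | $2,217.10 | — | $0.00

$0.00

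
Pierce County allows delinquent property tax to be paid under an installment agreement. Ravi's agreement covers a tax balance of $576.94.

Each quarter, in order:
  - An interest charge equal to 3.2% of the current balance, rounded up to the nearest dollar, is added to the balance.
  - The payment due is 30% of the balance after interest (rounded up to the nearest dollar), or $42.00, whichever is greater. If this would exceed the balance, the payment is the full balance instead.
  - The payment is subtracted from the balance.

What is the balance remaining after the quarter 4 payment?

Quarter 1: opening $576.94; interest $19.00 → $595.94; payment $179.00; balance $416.94
Quarter 2: opening $416.94; interest $14.00 → $430.94; payment $130.00; balance $300.94
Quarter 3: opening $300.94; interest $10.00 → $310.94; payment $94.00; balance $216.94
Quarter 4: opening $216.94; interest $7.00 → $223.94; payment $68.00; balance $155.94

$155.94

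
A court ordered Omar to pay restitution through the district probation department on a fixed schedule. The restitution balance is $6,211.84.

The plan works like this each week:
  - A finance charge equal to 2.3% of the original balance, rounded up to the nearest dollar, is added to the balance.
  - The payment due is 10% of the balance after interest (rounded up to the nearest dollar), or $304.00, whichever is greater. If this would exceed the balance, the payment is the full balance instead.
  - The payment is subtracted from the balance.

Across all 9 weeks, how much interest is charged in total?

$1,287.00

Week 1: opening $6,211.84; interest $143.00 → $6,354.84; payment $636.00; balance $5,718.84
Week 2: opening $5,718.84; interest $143.00 → $5,861.84; payment $587.00; balance $5,274.84
Week 3: opening $5,274.84; interest $143.00 → $5,417.84; payment $542.00; balance $4,875.84
Week 4: opening $4,875.84; interest $143.00 → $5,018.84; payment $502.00; balance $4,516.84
Week 5: opening $4,516.84; interest $143.00 → $4,659.84; payment $466.00; balance $4,193.84
Week 6: opening $4,193.84; interest $143.00 → $4,336.84; payment $434.00; balance $3,902.84
Week 7: opening $3,902.84; interest $143.00 → $4,045.84; payment $405.00; balance $3,640.84
Week 8: opening $3,640.84; interest $143.00 → $3,783.84; payment $379.00; balance $3,404.84
Week 9: opening $3,404.84; interest $143.00 → $3,547.84; payment $355.00; balance $3,192.84
Total interest: $143.00 + $143.00 + $143.00 + $143.00 + $143.00 + $143.00 + $143.00 + $143.00 + $143.00 = $1,287.00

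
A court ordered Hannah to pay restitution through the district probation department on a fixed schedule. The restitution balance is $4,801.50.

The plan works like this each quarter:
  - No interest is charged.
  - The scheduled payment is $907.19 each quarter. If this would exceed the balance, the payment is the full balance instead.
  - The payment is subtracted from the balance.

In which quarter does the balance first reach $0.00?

6

Quarter 1: opening $4,801.50; payment $907.19; balance $3,894.31
Quarter 2: opening $3,894.31; payment $907.19; balance $2,987.12
Quarter 3: opening $2,987.12; payment $907.19; balance $2,079.93
Quarter 4: opening $2,079.93; payment $907.19; balance $1,172.74
Quarter 5: opening $1,172.74; payment $907.19; balance $265.55
Quarter 6: opening $265.55; payment $265.55; balance $0.00
Balance reaches $0.00 in quarter 6.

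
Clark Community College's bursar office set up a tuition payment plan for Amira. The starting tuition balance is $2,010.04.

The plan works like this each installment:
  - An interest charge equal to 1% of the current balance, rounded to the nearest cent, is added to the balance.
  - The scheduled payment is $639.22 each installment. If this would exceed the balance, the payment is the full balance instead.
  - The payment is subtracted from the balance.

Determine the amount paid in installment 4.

Installment 1: $2,010.04 +$20.10 interest = $2,030.14; pay $639.22 → $1,390.92
Installment 2: $1,390.92 +$13.91 interest = $1,404.83; pay $639.22 → $765.61
Installment 3: $765.61 +$7.66 interest = $773.27; pay $639.22 → $134.05
Installment 4: $134.05 +$1.34 interest = $135.39; pay $135.39 → $0.00

$135.39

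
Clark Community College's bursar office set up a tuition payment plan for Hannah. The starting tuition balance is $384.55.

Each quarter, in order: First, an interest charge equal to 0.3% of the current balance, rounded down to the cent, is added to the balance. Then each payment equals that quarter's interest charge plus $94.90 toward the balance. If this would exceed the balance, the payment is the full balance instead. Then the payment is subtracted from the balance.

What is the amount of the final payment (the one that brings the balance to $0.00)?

Quarter 1: $384.55 +$1.15 interest = $385.70; pay $96.05 → $289.65
Quarter 2: $289.65 +$0.86 interest = $290.51; pay $95.76 → $194.75
Quarter 3: $194.75 +$0.58 interest = $195.33; pay $95.48 → $99.85
Quarter 4: $99.85 +$0.29 interest = $100.14; pay $95.19 → $4.95
Quarter 5: $4.95 +$0.01 interest = $4.96; pay $4.96 → $0.00

$4.96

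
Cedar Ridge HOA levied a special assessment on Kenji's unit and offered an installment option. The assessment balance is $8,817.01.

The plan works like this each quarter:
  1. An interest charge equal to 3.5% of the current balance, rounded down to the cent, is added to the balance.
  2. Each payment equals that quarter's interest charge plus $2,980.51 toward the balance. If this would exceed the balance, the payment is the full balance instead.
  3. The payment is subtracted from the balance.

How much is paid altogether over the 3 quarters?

Quarter 1: $8,817.01 +$308.59 interest = $9,125.60; pay $3,289.10 → $5,836.50
Quarter 2: $5,836.50 +$204.27 interest = $6,040.77; pay $3,184.78 → $2,855.99
Quarter 3: $2,855.99 +$99.95 interest = $2,955.94; pay $2,955.94 → $0.00
Total paid: $9,429.82

$9,429.82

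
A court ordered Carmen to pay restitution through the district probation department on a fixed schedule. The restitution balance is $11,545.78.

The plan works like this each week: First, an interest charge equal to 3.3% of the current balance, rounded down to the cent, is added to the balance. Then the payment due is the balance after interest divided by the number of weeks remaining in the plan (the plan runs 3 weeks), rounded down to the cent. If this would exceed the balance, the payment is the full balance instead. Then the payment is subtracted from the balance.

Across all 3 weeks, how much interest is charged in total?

# | Opening | Interest | Payment | End bal
1 | $11,545.78 | $381.01 | $3,975.59 | $7,951.20
2 | $7,951.20 | $262.38 | $4,106.79 | $4,106.79
3 | $4,106.79 | $135.52 | $4,242.31 | $0.00
Total interest: $381.01 + $262.38 + $135.52 = $778.91

$778.91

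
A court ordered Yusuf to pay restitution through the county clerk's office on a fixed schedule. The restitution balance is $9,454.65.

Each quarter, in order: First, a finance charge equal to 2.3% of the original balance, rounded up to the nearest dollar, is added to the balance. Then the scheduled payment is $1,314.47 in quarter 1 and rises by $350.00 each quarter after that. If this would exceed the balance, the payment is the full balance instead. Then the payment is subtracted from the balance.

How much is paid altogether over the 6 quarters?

$10,762.65

Quarter 1: opening $9,454.65; interest $218.00 → $9,672.65; payment $1,314.47; balance $8,358.18
Quarter 2: opening $8,358.18; interest $218.00 → $8,576.18; payment $1,664.47; balance $6,911.71
Quarter 3: opening $6,911.71; interest $218.00 → $7,129.71; payment $2,014.47; balance $5,115.24
Quarter 4: opening $5,115.24; interest $218.00 → $5,333.24; payment $2,364.47; balance $2,968.77
Quarter 5: opening $2,968.77; interest $218.00 → $3,186.77; payment $2,714.47; balance $472.30
Quarter 6: opening $472.30; interest $218.00 → $690.30; payment $690.30; balance $0.00
Total paid: $10,762.65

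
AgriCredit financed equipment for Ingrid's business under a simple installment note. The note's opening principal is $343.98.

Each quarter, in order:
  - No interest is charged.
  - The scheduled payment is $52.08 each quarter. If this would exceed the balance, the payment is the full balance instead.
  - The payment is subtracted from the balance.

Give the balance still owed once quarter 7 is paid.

Quarter 1: opening $343.98; payment $52.08; balance $291.90
Quarter 2: opening $291.90; payment $52.08; balance $239.82
Quarter 3: opening $239.82; payment $52.08; balance $187.74
Quarter 4: opening $187.74; payment $52.08; balance $135.66
Quarter 5: opening $135.66; payment $52.08; balance $83.58
Quarter 6: opening $83.58; payment $52.08; balance $31.50
Quarter 7: opening $31.50; payment $31.50; balance $0.00

$0.00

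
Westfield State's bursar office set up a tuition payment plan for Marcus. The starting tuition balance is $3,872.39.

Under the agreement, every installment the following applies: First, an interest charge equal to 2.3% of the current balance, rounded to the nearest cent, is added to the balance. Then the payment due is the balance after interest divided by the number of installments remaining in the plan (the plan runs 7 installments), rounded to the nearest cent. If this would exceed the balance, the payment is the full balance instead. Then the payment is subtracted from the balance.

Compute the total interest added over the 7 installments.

$373.13

Installment 1: $3,872.39 +$89.06 interest = $3,961.45; pay $565.92 → $3,395.53
Installment 2: $3,395.53 +$78.10 interest = $3,473.63; pay $578.94 → $2,894.69
Installment 3: $2,894.69 +$66.58 interest = $2,961.27; pay $592.25 → $2,369.02
Installment 4: $2,369.02 +$54.49 interest = $2,423.51; pay $605.88 → $1,817.63
Installment 5: $1,817.63 +$41.81 interest = $1,859.44; pay $619.81 → $1,239.63
Installment 6: $1,239.63 +$28.51 interest = $1,268.14; pay $634.07 → $634.07
Installment 7: $634.07 +$14.58 interest = $648.65; pay $648.65 → $0.00
Total interest: $89.06 + $78.10 + $66.58 + $54.49 + $41.81 + $28.51 + $14.58 = $373.13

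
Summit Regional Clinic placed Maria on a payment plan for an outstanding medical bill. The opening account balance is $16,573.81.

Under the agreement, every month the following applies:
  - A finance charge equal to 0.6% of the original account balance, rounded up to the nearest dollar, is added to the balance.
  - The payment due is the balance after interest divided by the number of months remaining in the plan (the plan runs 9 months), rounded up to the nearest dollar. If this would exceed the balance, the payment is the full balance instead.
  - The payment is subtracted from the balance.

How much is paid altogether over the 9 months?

Month 1: $16,573.81 +$100.00 interest = $16,673.81; pay $1,853.00 → $14,820.81
Month 2: $14,820.81 +$100.00 interest = $14,920.81; pay $1,866.00 → $13,054.81
Month 3: $13,054.81 +$100.00 interest = $13,154.81; pay $1,880.00 → $11,274.81
Month 4: $11,274.81 +$100.00 interest = $11,374.81; pay $1,896.00 → $9,478.81
Month 5: $9,478.81 +$100.00 interest = $9,578.81; pay $1,916.00 → $7,662.81
Month 6: $7,662.81 +$100.00 interest = $7,762.81; pay $1,941.00 → $5,821.81
Month 7: $5,821.81 +$100.00 interest = $5,921.81; pay $1,974.00 → $3,947.81
Month 8: $3,947.81 +$100.00 interest = $4,047.81; pay $2,024.00 → $2,023.81
Month 9: $2,023.81 +$100.00 interest = $2,123.81; pay $2,123.81 → $0.00
Total paid: $17,473.81

$17,473.81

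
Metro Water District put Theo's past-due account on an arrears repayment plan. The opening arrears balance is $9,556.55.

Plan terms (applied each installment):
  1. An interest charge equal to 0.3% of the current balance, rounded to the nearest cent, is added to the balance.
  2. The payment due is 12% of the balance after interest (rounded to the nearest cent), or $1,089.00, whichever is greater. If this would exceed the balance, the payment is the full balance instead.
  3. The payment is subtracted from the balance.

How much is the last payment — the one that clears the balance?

$924.52

# | Opening | Interest | Payment | End bal
1 | $9,556.55 | $28.67 | $1,150.23 | $8,434.99
2 | $8,434.99 | $25.30 | $1,089.00 | $7,371.29
3 | $7,371.29 | $22.11 | $1,089.00 | $6,304.40
4 | $6,304.40 | $18.91 | $1,089.00 | $5,234.31
5 | $5,234.31 | $15.70 | $1,089.00 | $4,161.01
6 | $4,161.01 | $12.48 | $1,089.00 | $3,084.49
7 | $3,084.49 | $9.25 | $1,089.00 | $2,004.74
8 | $2,004.74 | $6.01 | $1,089.00 | $921.75
9 | $921.75 | $2.77 | $924.52 | $0.00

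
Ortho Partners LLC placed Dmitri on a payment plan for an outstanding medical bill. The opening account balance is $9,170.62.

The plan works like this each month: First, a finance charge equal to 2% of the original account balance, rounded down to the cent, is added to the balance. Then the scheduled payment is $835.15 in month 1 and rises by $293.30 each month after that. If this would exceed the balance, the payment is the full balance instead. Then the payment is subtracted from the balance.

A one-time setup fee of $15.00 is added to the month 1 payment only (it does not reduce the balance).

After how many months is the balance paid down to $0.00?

Month 1: $9,170.62 +$183.41 interest = $9,354.03; pay $835.15 (+ $15.00 fee) → $8,518.88
Month 2: $8,518.88 +$183.41 interest = $8,702.29; pay $1,128.45 → $7,573.84
Month 3: $7,573.84 +$183.41 interest = $7,757.25; pay $1,421.75 → $6,335.50
Month 4: $6,335.50 +$183.41 interest = $6,518.91; pay $1,715.05 → $4,803.86
Month 5: $4,803.86 +$183.41 interest = $4,987.27; pay $2,008.35 → $2,978.92
Month 6: $2,978.92 +$183.41 interest = $3,162.33; pay $2,301.65 → $860.68
Month 7: $860.68 +$183.41 interest = $1,044.09; pay $1,044.09 → $0.00
Balance reaches $0.00 in month 7.

7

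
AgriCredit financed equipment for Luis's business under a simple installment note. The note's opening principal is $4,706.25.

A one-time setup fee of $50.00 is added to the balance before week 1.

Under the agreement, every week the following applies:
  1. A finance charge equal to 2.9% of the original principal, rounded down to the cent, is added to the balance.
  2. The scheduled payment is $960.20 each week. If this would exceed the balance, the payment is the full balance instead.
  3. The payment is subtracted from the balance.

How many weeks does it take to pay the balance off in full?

6

Week 1: opening $4,756.25; interest $136.48 → $4,892.73; payment $960.20; balance $3,932.53
Week 2: opening $3,932.53; interest $136.48 → $4,069.01; payment $960.20; balance $3,108.81
Week 3: opening $3,108.81; interest $136.48 → $3,245.29; payment $960.20; balance $2,285.09
Week 4: opening $2,285.09; interest $136.48 → $2,421.57; payment $960.20; balance $1,461.37
Week 5: opening $1,461.37; interest $136.48 → $1,597.85; payment $960.20; balance $637.65
Week 6: opening $637.65; interest $136.48 → $774.13; payment $774.13; balance $0.00
Balance reaches $0.00 in week 6.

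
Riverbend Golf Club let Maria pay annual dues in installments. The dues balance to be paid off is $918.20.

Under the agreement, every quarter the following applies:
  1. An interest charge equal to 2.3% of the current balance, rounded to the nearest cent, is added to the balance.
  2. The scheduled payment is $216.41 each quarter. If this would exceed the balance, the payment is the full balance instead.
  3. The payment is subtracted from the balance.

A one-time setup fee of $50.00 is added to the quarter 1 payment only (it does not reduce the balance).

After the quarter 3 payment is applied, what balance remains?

Quarter 1: opening $918.20; interest $21.12 → $939.32; payment $216.41 (+ $50.00 fee); balance $722.91
Quarter 2: opening $722.91; interest $16.63 → $739.54; payment $216.41; balance $523.13
Quarter 3: opening $523.13; interest $12.03 → $535.16; payment $216.41; balance $318.75

$318.75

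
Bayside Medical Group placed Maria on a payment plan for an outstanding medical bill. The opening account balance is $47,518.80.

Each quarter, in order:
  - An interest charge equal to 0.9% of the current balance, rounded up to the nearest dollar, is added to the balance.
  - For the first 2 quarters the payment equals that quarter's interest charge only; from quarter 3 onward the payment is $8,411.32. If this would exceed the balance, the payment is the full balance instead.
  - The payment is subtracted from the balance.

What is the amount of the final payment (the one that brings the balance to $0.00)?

$6,940.20

Quarter 1: opening $47,518.80; interest $428.00 → $47,946.80; payment $428.00; balance $47,518.80
Quarter 2: opening $47,518.80; interest $428.00 → $47,946.80; payment $428.00; balance $47,518.80
Quarter 3: opening $47,518.80; interest $428.00 → $47,946.80; payment $8,411.32; balance $39,535.48
Quarter 4: opening $39,535.48; interest $356.00 → $39,891.48; payment $8,411.32; balance $31,480.16
Quarter 5: opening $31,480.16; interest $284.00 → $31,764.16; payment $8,411.32; balance $23,352.84
Quarter 6: opening $23,352.84; interest $211.00 → $23,563.84; payment $8,411.32; balance $15,152.52
Quarter 7: opening $15,152.52; interest $137.00 → $15,289.52; payment $8,411.32; balance $6,878.20
Quarter 8: opening $6,878.20; interest $62.00 → $6,940.20; payment $6,940.20; balance $0.00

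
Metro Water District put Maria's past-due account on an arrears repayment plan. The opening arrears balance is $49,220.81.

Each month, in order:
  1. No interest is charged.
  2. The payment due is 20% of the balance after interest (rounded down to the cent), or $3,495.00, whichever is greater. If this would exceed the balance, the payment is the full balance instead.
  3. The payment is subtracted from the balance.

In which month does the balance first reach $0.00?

10

Month 1: $49,220.81 − $9,844.16 → $39,376.65
Month 2: $39,376.65 − $7,875.33 → $31,501.32
Month 3: $31,501.32 − $6,300.26 → $25,201.06
Month 4: $25,201.06 − $5,040.21 → $20,160.85
Month 5: $20,160.85 − $4,032.17 → $16,128.68
Month 6: $16,128.68 − $3,495.00 → $12,633.68
Month 7: $12,633.68 − $3,495.00 → $9,138.68
Month 8: $9,138.68 − $3,495.00 → $5,643.68
Month 9: $5,643.68 − $3,495.00 → $2,148.68
Month 10: $2,148.68 − $2,148.68 → $0.00
Balance reaches $0.00 in month 10.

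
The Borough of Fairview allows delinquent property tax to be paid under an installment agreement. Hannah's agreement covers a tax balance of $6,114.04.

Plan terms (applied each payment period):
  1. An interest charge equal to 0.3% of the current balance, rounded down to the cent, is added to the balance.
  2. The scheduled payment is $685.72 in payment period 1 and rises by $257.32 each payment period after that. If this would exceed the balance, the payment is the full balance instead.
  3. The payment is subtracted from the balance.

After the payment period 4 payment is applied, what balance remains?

Payment period 1: opening $6,114.04; interest $18.34 → $6,132.38; payment $685.72; balance $5,446.66
Payment period 2: opening $5,446.66; interest $16.33 → $5,462.99; payment $943.04; balance $4,519.95
Payment period 3: opening $4,519.95; interest $13.55 → $4,533.50; payment $1,200.36; balance $3,333.14
Payment period 4: opening $3,333.14; interest $9.99 → $3,343.13; payment $1,457.68; balance $1,885.45

$1,885.45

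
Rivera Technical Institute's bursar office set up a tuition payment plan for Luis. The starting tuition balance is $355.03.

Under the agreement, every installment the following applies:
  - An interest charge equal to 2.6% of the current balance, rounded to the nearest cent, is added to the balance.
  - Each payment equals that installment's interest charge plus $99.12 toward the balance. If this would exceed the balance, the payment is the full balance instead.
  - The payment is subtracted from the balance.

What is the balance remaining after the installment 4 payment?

$0.00

Installment 1: opening $355.03; interest $9.23 → $364.26; payment $108.35; balance $255.91
Installment 2: opening $255.91; interest $6.65 → $262.56; payment $105.77; balance $156.79
Installment 3: opening $156.79; interest $4.08 → $160.87; payment $103.20; balance $57.67
Installment 4: opening $57.67; interest $1.50 → $59.17; payment $59.17; balance $0.00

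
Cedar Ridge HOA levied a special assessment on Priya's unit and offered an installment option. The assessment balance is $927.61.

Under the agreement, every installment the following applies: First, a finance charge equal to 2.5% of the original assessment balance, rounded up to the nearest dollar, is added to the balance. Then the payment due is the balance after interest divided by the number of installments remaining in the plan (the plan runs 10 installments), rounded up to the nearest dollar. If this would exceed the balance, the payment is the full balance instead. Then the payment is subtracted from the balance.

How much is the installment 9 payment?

$139.00

Installment 1: opening $927.61; interest $24.00 → $951.61; payment $96.00; balance $855.61
Installment 2: opening $855.61; interest $24.00 → $879.61; payment $98.00; balance $781.61
Installment 3: opening $781.61; interest $24.00 → $805.61; payment $101.00; balance $704.61
Installment 4: opening $704.61; interest $24.00 → $728.61; payment $105.00; balance $623.61
Installment 5: opening $623.61; interest $24.00 → $647.61; payment $108.00; balance $539.61
Installment 6: opening $539.61; interest $24.00 → $563.61; payment $113.00; balance $450.61
Installment 7: opening $450.61; interest $24.00 → $474.61; payment $119.00; balance $355.61
Installment 8: opening $355.61; interest $24.00 → $379.61; payment $127.00; balance $252.61
Installment 9: opening $252.61; interest $24.00 → $276.61; payment $139.00; balance $137.61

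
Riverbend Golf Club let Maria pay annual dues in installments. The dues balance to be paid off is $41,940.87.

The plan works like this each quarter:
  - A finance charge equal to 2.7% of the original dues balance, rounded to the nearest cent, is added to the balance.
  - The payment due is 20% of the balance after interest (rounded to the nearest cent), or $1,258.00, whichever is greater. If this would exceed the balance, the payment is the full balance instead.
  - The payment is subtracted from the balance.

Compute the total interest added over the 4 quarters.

Quarter 1: $41,940.87 +$1,132.40 interest = $43,073.27; pay $8,614.65 → $34,458.62
Quarter 2: $34,458.62 +$1,132.40 interest = $35,591.02; pay $7,118.20 → $28,472.82
Quarter 3: $28,472.82 +$1,132.40 interest = $29,605.22; pay $5,921.04 → $23,684.18
Quarter 4: $23,684.18 +$1,132.40 interest = $24,816.58; pay $4,963.32 → $19,853.26
Total interest: $1,132.40 + $1,132.40 + $1,132.40 + $1,132.40 = $4,529.60

$4,529.60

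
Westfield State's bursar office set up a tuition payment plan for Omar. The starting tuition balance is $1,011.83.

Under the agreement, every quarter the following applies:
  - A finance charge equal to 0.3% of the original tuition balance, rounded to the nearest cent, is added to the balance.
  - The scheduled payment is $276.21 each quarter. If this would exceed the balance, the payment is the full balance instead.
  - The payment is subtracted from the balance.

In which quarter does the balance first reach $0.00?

Quarter 1: opening $1,011.83; interest $3.04 → $1,014.87; payment $276.21; balance $738.66
Quarter 2: opening $738.66; interest $3.04 → $741.70; payment $276.21; balance $465.49
Quarter 3: opening $465.49; interest $3.04 → $468.53; payment $276.21; balance $192.32
Quarter 4: opening $192.32; interest $3.04 → $195.36; payment $195.36; balance $0.00
Balance reaches $0.00 in quarter 4.

4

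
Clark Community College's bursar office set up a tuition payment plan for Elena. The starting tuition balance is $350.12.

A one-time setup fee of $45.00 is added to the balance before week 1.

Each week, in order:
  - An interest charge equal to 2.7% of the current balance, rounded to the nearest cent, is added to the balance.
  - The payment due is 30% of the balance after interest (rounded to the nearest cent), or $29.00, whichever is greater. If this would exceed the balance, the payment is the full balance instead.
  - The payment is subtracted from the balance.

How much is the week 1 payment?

# | Opening | Interest | Payment | End bal
1 | $395.12 | $10.67 | $121.74 | $284.05

$121.74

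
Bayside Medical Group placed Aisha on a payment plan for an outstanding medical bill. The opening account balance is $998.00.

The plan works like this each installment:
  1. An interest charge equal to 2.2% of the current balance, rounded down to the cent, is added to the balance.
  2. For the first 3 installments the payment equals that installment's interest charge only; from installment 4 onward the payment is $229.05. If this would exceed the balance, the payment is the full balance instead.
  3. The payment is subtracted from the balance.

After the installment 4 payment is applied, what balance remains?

$790.90

Installment 1: opening $998.00; interest $21.95 → $1,019.95; payment $21.95; balance $998.00
Installment 2: opening $998.00; interest $21.95 → $1,019.95; payment $21.95; balance $998.00
Installment 3: opening $998.00; interest $21.95 → $1,019.95; payment $21.95; balance $998.00
Installment 4: opening $998.00; interest $21.95 → $1,019.95; payment $229.05; balance $790.90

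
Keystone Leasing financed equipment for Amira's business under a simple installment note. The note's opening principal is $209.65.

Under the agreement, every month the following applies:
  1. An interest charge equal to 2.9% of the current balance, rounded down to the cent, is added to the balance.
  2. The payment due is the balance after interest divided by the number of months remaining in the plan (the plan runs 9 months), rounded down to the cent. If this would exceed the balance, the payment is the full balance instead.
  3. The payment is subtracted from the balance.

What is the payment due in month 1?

$23.96

Month 1: $209.65 +$6.07 interest = $215.72; pay $23.96 → $191.76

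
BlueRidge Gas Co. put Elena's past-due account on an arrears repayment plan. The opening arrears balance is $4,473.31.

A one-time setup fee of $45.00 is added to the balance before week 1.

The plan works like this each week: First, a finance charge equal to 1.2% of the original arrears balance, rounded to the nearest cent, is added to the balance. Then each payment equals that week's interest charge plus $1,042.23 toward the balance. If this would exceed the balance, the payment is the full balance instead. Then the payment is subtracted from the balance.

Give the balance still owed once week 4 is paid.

# | Opening | Interest | Payment | End bal
1 | $4,518.31 | $53.68 | $1,095.91 | $3,476.08
2 | $3,476.08 | $53.68 | $1,095.91 | $2,433.85
3 | $2,433.85 | $53.68 | $1,095.91 | $1,391.62
4 | $1,391.62 | $53.68 | $1,095.91 | $349.39

$349.39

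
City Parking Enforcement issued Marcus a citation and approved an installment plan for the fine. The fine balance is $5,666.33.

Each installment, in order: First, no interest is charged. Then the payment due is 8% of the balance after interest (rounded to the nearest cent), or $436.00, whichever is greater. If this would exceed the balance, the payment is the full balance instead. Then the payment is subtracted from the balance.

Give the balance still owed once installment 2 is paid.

# | Opening | Payment | End bal
1 | $5,666.33 | $453.31 | $5,213.02
2 | $5,213.02 | $436.00 | $4,777.02

$4,777.02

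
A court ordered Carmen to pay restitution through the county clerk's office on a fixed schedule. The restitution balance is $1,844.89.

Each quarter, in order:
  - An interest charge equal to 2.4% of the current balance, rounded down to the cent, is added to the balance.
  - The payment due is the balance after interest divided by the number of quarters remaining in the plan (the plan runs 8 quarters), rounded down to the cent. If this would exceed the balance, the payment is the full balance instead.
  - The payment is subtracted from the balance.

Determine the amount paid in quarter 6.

$265.87

# | Opening | Interest | Payment | End bal
1 | $1,844.89 | $44.27 | $236.14 | $1,653.02
2 | $1,653.02 | $39.67 | $241.81 | $1,450.88
3 | $1,450.88 | $34.82 | $247.61 | $1,238.09
4 | $1,238.09 | $29.71 | $253.56 | $1,014.24
5 | $1,014.24 | $24.34 | $259.64 | $778.94
6 | $778.94 | $18.69 | $265.87 | $531.76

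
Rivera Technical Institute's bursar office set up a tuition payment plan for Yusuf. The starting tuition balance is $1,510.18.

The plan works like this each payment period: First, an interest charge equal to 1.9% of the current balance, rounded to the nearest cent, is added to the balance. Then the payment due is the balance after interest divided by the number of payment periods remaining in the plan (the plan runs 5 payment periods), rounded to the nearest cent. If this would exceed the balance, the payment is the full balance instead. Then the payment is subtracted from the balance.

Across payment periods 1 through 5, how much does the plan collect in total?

$1,598.47

Payment period 1: opening $1,510.18; interest $28.69 → $1,538.87; payment $307.77; balance $1,231.10
Payment period 2: opening $1,231.10; interest $23.39 → $1,254.49; payment $313.62; balance $940.87
Payment period 3: opening $940.87; interest $17.88 → $958.75; payment $319.58; balance $639.17
Payment period 4: opening $639.17; interest $12.14 → $651.31; payment $325.66; balance $325.65
Payment period 5: opening $325.65; interest $6.19 → $331.84; payment $331.84; balance $0.00
Total paid: $1,598.47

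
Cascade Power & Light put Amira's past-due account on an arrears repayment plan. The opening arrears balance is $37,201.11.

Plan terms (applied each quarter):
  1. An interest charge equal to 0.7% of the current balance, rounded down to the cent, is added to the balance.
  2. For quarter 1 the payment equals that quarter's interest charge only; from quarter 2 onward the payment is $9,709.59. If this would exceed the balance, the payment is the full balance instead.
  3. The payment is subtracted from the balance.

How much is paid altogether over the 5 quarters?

$38,104.40

# | Opening | Interest | Payment | End bal
1 | $37,201.11 | $260.40 | $260.40 | $37,201.11
2 | $37,201.11 | $260.40 | $9,709.59 | $27,751.92
3 | $27,751.92 | $194.26 | $9,709.59 | $18,236.59
4 | $18,236.59 | $127.65 | $9,709.59 | $8,654.65
5 | $8,654.65 | $60.58 | $8,715.23 | $0.00
Total paid: $38,104.40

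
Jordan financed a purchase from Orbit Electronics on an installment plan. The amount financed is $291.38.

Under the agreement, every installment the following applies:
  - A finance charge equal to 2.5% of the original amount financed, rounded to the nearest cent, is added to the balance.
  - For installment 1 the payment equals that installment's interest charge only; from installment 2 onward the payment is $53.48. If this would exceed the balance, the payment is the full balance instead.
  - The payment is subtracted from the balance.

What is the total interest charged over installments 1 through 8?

Installment 1: opening $291.38; interest $7.28 → $298.66; payment $7.28; balance $291.38
Installment 2: opening $291.38; interest $7.28 → $298.66; payment $53.48; balance $245.18
Installment 3: opening $245.18; interest $7.28 → $252.46; payment $53.48; balance $198.98
Installment 4: opening $198.98; interest $7.28 → $206.26; payment $53.48; balance $152.78
Installment 5: opening $152.78; interest $7.28 → $160.06; payment $53.48; balance $106.58
Installment 6: opening $106.58; interest $7.28 → $113.86; payment $53.48; balance $60.38
Installment 7: opening $60.38; interest $7.28 → $67.66; payment $53.48; balance $14.18
Installment 8: opening $14.18; interest $7.28 → $21.46; payment $21.46; balance $0.00
Total interest: $7.28 + $7.28 + $7.28 + $7.28 + $7.28 + $7.28 + $7.28 + $7.28 = $58.24

$58.24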